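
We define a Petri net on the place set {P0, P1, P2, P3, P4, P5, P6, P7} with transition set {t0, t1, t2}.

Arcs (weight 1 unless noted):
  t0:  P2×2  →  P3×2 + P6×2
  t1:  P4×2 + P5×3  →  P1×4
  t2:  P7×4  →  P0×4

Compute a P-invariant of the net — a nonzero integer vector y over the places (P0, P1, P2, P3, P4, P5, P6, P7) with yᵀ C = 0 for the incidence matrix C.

Incidence matrix C (rows=places, cols=transitions):
       t0   t1   t2
   P0   0    0    4
   P1   0    4    0
   P2  -2    0    0
   P3   2    0    0
   P4   0   -2    0
   P5   0   -3    0
   P6   2    0    0
   P7   0    0   -4

Candidate y = [0, 0, 1, 1, 0, 0, 0, 0]; check y·C column-wise:
  col t0: 1·-2 + 1·2 + 0·2 = 0
  col t1: 0·4 + 1·0 + 1·0 + 0·-2 + 0·-3 = 0
  col t2: 0·4 + 1·0 + 1·0 + 0·-4 = 0

y = (P0:0, P1:0, P2:1, P3:1, P4:0, P5:0, P6:0, P7:0)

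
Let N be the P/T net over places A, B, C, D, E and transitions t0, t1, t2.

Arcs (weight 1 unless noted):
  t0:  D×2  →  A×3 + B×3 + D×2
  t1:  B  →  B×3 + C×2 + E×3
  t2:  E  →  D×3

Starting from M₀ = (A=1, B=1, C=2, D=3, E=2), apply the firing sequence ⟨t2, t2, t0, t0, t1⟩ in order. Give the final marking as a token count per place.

(A=7, B=9, C=4, D=9, E=3)

step 1: fire t2:  (A=1, B=1, C=2, D=3, E=2) → (A=1, B=1, C=2, D=6, E=1)
step 2: fire t2:  (A=1, B=1, C=2, D=6, E=1) → (A=1, B=1, C=2, D=9, E=0)
step 3: fire t0:  (A=1, B=1, C=2, D=9, E=0) → (A=4, B=4, C=2, D=9, E=0)
step 4: fire t0:  (A=4, B=4, C=2, D=9, E=0) → (A=7, B=7, C=2, D=9, E=0)
step 5: fire t1:  (A=7, B=7, C=2, D=9, E=0) → (A=7, B=9, C=4, D=9, E=3)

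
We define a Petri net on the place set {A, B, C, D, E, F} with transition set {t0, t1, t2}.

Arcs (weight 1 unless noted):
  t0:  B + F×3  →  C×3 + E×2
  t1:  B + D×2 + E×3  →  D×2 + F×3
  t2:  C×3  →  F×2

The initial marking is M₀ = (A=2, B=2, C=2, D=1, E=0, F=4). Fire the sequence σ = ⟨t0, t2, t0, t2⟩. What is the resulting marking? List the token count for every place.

(A=2, B=0, C=2, D=1, E=4, F=2)

step 1: fire t0:  (A=2, B=2, C=2, D=1, E=0, F=4) → (A=2, B=1, C=5, D=1, E=2, F=1)
step 2: fire t2:  (A=2, B=1, C=5, D=1, E=2, F=1) → (A=2, B=1, C=2, D=1, E=2, F=3)
step 3: fire t0:  (A=2, B=1, C=2, D=1, E=2, F=3) → (A=2, B=0, C=5, D=1, E=4, F=0)
step 4: fire t2:  (A=2, B=0, C=5, D=1, E=4, F=0) → (A=2, B=0, C=2, D=1, E=4, F=2)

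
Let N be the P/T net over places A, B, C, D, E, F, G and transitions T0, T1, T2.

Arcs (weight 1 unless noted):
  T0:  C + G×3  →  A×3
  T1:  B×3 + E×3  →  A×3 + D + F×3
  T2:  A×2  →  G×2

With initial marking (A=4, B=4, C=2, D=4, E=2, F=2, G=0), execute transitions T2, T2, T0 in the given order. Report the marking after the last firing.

(A=3, B=4, C=1, D=4, E=2, F=2, G=1)

step 1: fire T2:  (A=4, B=4, C=2, D=4, E=2, F=2, G=0) → (A=2, B=4, C=2, D=4, E=2, F=2, G=2)
step 2: fire T2:  (A=2, B=4, C=2, D=4, E=2, F=2, G=2) → (A=0, B=4, C=2, D=4, E=2, F=2, G=4)
step 3: fire T0:  (A=0, B=4, C=2, D=4, E=2, F=2, G=4) → (A=3, B=4, C=1, D=4, E=2, F=2, G=1)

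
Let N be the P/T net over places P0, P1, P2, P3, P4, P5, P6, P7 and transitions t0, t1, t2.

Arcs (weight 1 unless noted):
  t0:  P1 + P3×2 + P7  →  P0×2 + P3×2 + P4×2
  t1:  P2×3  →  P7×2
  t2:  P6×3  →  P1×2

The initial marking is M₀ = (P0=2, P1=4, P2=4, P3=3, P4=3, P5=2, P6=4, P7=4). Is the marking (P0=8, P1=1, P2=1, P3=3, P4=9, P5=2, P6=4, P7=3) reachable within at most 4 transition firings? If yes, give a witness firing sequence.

YES — reachable via ⟨t0, t0, t0, t1⟩ (4 firings)

step 1: fire t0:  (P0=2, P1=4, P2=4, P3=3, P4=3, P5=2, P6=4, P7=4) → (P0=4, P1=3, P2=4, P3=3, P4=5, P5=2, P6=4, P7=3)
step 2: fire t0:  (P0=4, P1=3, P2=4, P3=3, P4=5, P5=2, P6=4, P7=3) → (P0=6, P1=2, P2=4, P3=3, P4=7, P5=2, P6=4, P7=2)
step 3: fire t0:  (P0=6, P1=2, P2=4, P3=3, P4=7, P5=2, P6=4, P7=2) → (P0=8, P1=1, P2=4, P3=3, P4=9, P5=2, P6=4, P7=1)
step 4: fire t1:  (P0=8, P1=1, P2=4, P3=3, P4=9, P5=2, P6=4, P7=1) → (P0=8, P1=1, P2=1, P3=3, P4=9, P5=2, P6=4, P7=3)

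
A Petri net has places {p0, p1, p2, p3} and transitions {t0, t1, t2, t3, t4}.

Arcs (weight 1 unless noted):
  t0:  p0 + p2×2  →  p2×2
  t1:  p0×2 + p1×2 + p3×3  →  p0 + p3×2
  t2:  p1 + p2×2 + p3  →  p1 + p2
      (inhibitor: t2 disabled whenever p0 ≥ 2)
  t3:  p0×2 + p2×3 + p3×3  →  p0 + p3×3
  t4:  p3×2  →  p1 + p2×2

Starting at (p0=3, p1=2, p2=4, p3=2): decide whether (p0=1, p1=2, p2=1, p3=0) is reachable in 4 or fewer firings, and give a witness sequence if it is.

depth 0: 1 marking
depth 1: 3 markings reached so far
depth 2: 5 markings reached so far
depth 3: 8 markings reached so far
depth 4: 11 markings reached so far
target is not among the 11 markings reachable within 4 steps

NO — not reachable within 4 firings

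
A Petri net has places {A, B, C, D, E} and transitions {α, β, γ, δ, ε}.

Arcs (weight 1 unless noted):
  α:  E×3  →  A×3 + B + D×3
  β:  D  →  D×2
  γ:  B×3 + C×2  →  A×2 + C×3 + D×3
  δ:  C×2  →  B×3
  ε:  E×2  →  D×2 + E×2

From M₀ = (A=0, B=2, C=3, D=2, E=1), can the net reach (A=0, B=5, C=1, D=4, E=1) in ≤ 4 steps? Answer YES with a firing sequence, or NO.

step 1: fire β:  (A=0, B=2, C=3, D=2, E=1) → (A=0, B=2, C=3, D=3, E=1)
step 2: fire β:  (A=0, B=2, C=3, D=3, E=1) → (A=0, B=2, C=3, D=4, E=1)
step 3: fire δ:  (A=0, B=2, C=3, D=4, E=1) → (A=0, B=5, C=1, D=4, E=1)

YES — reachable via ⟨β, β, δ⟩ (3 firings)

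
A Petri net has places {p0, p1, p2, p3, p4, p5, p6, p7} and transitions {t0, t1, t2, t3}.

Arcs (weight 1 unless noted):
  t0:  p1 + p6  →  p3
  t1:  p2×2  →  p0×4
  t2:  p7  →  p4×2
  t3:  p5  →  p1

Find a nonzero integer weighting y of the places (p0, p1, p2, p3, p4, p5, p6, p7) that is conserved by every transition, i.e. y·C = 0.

y = (p0:1, p1:0, p2:2, p3:0, p4:0, p5:0, p6:0, p7:0)

Incidence matrix C (rows=places, cols=transitions):
       t0   t1   t2   t3
   p0   0    4    0    0
   p1  -1    0    0    1
   p2   0   -2    0    0
   p3   1    0    0    0
   p4   0    0    2    0
   p5   0    0    0   -1
   p6  -1    0    0    0
   p7   0    0   -1    0

Candidate y = [1, 0, 2, 0, 0, 0, 0, 0]; check y·C column-wise:
  col t0: 1·0 + 0·-1 + 2·0 + 0·1 + 0·-1 = 0
  col t1: 1·4 + 2·-2 = 0
  col t2: 1·0 + 2·0 + 0·2 + 0·-1 = 0
  col t3: 1·0 + 0·1 + 2·0 + 0·-1 = 0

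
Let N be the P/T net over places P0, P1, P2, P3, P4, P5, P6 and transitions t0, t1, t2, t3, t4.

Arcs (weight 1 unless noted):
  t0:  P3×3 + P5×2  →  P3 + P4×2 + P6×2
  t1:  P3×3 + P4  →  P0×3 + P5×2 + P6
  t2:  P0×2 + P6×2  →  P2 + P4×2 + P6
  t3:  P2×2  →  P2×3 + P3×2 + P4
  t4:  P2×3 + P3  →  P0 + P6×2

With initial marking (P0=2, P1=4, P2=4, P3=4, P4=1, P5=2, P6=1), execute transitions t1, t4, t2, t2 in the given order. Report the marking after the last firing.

step 1: fire t1:  (P0=2, P1=4, P2=4, P3=4, P4=1, P5=2, P6=1) → (P0=5, P1=4, P2=4, P3=1, P4=0, P5=4, P6=2)
step 2: fire t4:  (P0=5, P1=4, P2=4, P3=1, P4=0, P5=4, P6=2) → (P0=6, P1=4, P2=1, P3=0, P4=0, P5=4, P6=4)
step 3: fire t2:  (P0=6, P1=4, P2=1, P3=0, P4=0, P5=4, P6=4) → (P0=4, P1=4, P2=2, P3=0, P4=2, P5=4, P6=3)
step 4: fire t2:  (P0=4, P1=4, P2=2, P3=0, P4=2, P5=4, P6=3) → (P0=2, P1=4, P2=3, P3=0, P4=4, P5=4, P6=2)

(P0=2, P1=4, P2=3, P3=0, P4=4, P5=4, P6=2)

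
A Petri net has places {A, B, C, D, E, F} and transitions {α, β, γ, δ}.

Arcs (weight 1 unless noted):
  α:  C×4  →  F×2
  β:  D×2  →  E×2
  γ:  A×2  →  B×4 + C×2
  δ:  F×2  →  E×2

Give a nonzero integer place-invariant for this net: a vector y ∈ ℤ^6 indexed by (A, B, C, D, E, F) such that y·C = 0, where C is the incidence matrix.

Incidence matrix C (rows=places, cols=transitions):
        α    β    γ    δ
    A   0    0   -2    0
    B   0    0    4    0
    C  -4    0    2    0
    D   0   -2    0    0
    E   0    2    0    2
    F   2    0    0   -2

Candidate y = [2, 1, 0, 0, 0, 0]; check y·C column-wise:
  col α: 2·0 + 1·0 + 0·-4 + 0·2 = 0
  col β: 2·0 + 1·0 + 0·-2 + 0·2 = 0
  col γ: 2·-2 + 1·4 + 0·2 = 0
  col δ: 2·0 + 1·0 + 0·2 + 0·-2 = 0

y = (A:2, B:1, C:0, D:0, E:0, F:0)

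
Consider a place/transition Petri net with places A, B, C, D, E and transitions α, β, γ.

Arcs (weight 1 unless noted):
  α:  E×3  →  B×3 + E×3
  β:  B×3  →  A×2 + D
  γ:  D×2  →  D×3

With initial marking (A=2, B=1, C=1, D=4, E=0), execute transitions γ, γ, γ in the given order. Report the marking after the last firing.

(A=2, B=1, C=1, D=7, E=0)

step 1: fire γ:  (A=2, B=1, C=1, D=4, E=0) → (A=2, B=1, C=1, D=5, E=0)
step 2: fire γ:  (A=2, B=1, C=1, D=5, E=0) → (A=2, B=1, C=1, D=6, E=0)
step 3: fire γ:  (A=2, B=1, C=1, D=6, E=0) → (A=2, B=1, C=1, D=7, E=0)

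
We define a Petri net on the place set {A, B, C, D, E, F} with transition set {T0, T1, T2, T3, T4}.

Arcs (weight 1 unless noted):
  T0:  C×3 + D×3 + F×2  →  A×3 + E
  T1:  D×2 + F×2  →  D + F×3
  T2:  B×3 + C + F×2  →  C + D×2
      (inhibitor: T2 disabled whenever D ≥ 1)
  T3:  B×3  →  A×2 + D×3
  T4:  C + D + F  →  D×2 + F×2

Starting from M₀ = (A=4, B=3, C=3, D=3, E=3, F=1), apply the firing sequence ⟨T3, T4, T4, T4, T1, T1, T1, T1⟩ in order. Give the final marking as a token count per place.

(A=6, B=0, C=0, D=5, E=3, F=8)

step 1: fire T3:  (A=4, B=3, C=3, D=3, E=3, F=1) → (A=6, B=0, C=3, D=6, E=3, F=1)
step 2: fire T4:  (A=6, B=0, C=3, D=6, E=3, F=1) → (A=6, B=0, C=2, D=7, E=3, F=2)
step 3: fire T4:  (A=6, B=0, C=2, D=7, E=3, F=2) → (A=6, B=0, C=1, D=8, E=3, F=3)
step 4: fire T4:  (A=6, B=0, C=1, D=8, E=3, F=3) → (A=6, B=0, C=0, D=9, E=3, F=4)
step 5: fire T1:  (A=6, B=0, C=0, D=9, E=3, F=4) → (A=6, B=0, C=0, D=8, E=3, F=5)
step 6: fire T1:  (A=6, B=0, C=0, D=8, E=3, F=5) → (A=6, B=0, C=0, D=7, E=3, F=6)
step 7: fire T1:  (A=6, B=0, C=0, D=7, E=3, F=6) → (A=6, B=0, C=0, D=6, E=3, F=7)
step 8: fire T1:  (A=6, B=0, C=0, D=6, E=3, F=7) → (A=6, B=0, C=0, D=5, E=3, F=8)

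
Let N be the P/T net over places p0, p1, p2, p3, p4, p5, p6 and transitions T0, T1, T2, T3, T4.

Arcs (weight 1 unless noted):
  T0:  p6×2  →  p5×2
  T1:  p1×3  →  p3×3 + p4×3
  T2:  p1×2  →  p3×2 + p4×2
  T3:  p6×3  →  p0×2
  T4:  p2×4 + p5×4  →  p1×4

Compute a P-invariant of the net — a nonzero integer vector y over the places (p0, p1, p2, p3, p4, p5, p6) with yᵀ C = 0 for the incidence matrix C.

y = (p0:0, p1:1, p2:1, p3:1, p4:0, p5:0, p6:0)

Incidence matrix C (rows=places, cols=transitions):
       T0   T1   T2   T3   T4
   p0   0    0    0    2    0
   p1   0   -3   -2    0    4
   p2   0    0    0    0   -4
   p3   0    3    2    0    0
   p4   0    3    2    0    0
   p5   2    0    0    0   -4
   p6  -2    0    0   -3    0

Candidate y = [0, 1, 1, 1, 0, 0, 0]; check y·C column-wise:
  col T0: 1·0 + 1·0 + 1·0 + 0·2 + 0·-2 = 0
  col T1: 1·-3 + 1·0 + 1·3 + 0·3 = 0
  col T2: 1·-2 + 1·0 + 1·2 + 0·2 = 0
  col T3: 0·2 + 1·0 + 1·0 + 1·0 + 0·-3 = 0
  col T4: 1·4 + 1·-4 + 1·0 + 0·-4 = 0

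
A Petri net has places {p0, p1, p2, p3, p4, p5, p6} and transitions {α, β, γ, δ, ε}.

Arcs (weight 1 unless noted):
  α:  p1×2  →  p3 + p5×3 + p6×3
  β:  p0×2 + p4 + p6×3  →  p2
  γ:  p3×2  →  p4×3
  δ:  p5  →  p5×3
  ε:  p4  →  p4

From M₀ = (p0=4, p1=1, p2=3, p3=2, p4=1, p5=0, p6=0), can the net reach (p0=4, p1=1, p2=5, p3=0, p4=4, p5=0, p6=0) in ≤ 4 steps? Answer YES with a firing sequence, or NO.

depth 0: 1 marking
depth 1: 2 markings reached so far
depth 2: 2 markings reached so far
(frontier empty at depth 2; search complete)
target is not among the 2 markings reachable within 4 steps

NO — not reachable within 4 firings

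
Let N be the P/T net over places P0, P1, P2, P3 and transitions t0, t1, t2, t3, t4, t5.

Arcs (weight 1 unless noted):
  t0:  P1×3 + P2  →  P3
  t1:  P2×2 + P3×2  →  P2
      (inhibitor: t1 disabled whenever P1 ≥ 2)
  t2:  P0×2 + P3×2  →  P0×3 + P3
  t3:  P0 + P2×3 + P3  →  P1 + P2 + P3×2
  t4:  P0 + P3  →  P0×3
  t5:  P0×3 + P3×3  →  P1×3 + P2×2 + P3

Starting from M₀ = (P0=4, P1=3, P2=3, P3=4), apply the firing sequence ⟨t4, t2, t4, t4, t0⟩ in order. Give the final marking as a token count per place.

(P0=11, P1=0, P2=2, P3=1)

step 1: fire t4:  (P0=4, P1=3, P2=3, P3=4) → (P0=6, P1=3, P2=3, P3=3)
step 2: fire t2:  (P0=6, P1=3, P2=3, P3=3) → (P0=7, P1=3, P2=3, P3=2)
step 3: fire t4:  (P0=7, P1=3, P2=3, P3=2) → (P0=9, P1=3, P2=3, P3=1)
step 4: fire t4:  (P0=9, P1=3, P2=3, P3=1) → (P0=11, P1=3, P2=3, P3=0)
step 5: fire t0:  (P0=11, P1=3, P2=3, P3=0) → (P0=11, P1=0, P2=2, P3=1)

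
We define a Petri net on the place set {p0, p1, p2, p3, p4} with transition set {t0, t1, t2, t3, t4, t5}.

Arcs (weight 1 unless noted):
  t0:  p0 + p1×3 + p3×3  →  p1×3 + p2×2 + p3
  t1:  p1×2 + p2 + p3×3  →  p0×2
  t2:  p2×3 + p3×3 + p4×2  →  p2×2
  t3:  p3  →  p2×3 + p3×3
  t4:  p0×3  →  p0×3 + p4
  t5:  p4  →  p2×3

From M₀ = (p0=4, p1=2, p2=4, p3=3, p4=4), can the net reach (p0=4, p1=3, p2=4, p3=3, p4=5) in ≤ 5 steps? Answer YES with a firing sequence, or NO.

depth 0: 1 marking
depth 1: 6 markings reached so far
depth 2: 18 markings reached so far
depth 3: 40 markings reached so far
depth 4: 76 markings reached so far
depth 5: 129 markings reached so far
target is not among the 129 markings reachable within 5 steps

NO — not reachable within 5 firings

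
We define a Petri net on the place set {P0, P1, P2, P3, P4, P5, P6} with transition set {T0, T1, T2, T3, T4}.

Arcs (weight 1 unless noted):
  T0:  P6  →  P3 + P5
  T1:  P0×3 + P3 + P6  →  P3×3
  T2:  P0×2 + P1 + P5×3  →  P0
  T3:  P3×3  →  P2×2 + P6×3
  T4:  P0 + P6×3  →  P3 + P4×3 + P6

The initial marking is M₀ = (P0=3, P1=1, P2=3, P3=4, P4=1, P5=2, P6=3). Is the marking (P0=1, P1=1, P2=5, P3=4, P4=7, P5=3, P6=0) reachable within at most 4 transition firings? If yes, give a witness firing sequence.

NO — not reachable within 4 firings

depth 0: 1 marking
depth 1: 5 markings reached so far
depth 2: 12 markings reached so far
depth 3: 22 markings reached so far
depth 4: 33 markings reached so far
target is not among the 33 markings reachable within 4 steps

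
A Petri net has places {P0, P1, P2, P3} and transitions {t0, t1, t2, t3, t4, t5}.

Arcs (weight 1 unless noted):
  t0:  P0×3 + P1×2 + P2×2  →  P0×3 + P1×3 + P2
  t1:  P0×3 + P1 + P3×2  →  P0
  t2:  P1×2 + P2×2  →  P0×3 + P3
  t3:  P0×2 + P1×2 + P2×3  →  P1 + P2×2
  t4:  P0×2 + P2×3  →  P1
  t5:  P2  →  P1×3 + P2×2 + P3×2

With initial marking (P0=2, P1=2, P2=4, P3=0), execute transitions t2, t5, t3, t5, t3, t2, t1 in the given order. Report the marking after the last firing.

step 1: fire t2:  (P0=2, P1=2, P2=4, P3=0) → (P0=5, P1=0, P2=2, P3=1)
step 2: fire t5:  (P0=5, P1=0, P2=2, P3=1) → (P0=5, P1=3, P2=3, P3=3)
step 3: fire t3:  (P0=5, P1=3, P2=3, P3=3) → (P0=3, P1=2, P2=2, P3=3)
step 4: fire t5:  (P0=3, P1=2, P2=2, P3=3) → (P0=3, P1=5, P2=3, P3=5)
step 5: fire t3:  (P0=3, P1=5, P2=3, P3=5) → (P0=1, P1=4, P2=2, P3=5)
step 6: fire t2:  (P0=1, P1=4, P2=2, P3=5) → (P0=4, P1=2, P2=0, P3=6)
step 7: fire t1:  (P0=4, P1=2, P2=0, P3=6) → (P0=2, P1=1, P2=0, P3=4)

(P0=2, P1=1, P2=0, P3=4)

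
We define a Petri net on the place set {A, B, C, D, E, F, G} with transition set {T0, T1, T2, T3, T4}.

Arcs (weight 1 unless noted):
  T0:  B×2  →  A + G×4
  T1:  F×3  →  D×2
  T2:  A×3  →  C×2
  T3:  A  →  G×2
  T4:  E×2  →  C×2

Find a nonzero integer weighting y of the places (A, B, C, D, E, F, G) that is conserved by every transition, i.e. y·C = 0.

y = (A:0, B:0, C:0, D:3, E:0, F:2, G:0)

Incidence matrix C (rows=places, cols=transitions):
       T0   T1   T2   T3   T4
    A   1    0   -3   -1    0
    B  -2    0    0    0    0
    C   0    0    2    0    2
    D   0    2    0    0    0
    E   0    0    0    0   -2
    F   0   -3    0    0    0
    G   4    0    0    2    0

Candidate y = [0, 0, 0, 3, 0, 2, 0]; check y·C column-wise:
  col T0: 0·1 + 0·-2 + 3·0 + 2·0 + 0·4 = 0
  col T1: 3·2 + 2·-3 = 0
  col T2: 0·-3 + 0·2 + 3·0 + 2·0 = 0
  col T3: 0·-1 + 3·0 + 2·0 + 0·2 = 0
  col T4: 0·2 + 3·0 + 0·-2 + 2·0 = 0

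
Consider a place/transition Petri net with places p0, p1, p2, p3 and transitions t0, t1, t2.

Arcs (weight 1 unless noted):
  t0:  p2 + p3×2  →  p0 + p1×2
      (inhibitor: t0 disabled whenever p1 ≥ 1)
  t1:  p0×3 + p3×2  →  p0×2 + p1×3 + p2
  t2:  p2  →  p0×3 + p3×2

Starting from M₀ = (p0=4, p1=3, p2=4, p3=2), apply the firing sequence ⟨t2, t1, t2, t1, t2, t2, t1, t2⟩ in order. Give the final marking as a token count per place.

step 1: fire t2:  (p0=4, p1=3, p2=4, p3=2) → (p0=7, p1=3, p2=3, p3=4)
step 2: fire t1:  (p0=7, p1=3, p2=3, p3=4) → (p0=6, p1=6, p2=4, p3=2)
step 3: fire t2:  (p0=6, p1=6, p2=4, p3=2) → (p0=9, p1=6, p2=3, p3=4)
step 4: fire t1:  (p0=9, p1=6, p2=3, p3=4) → (p0=8, p1=9, p2=4, p3=2)
step 5: fire t2:  (p0=8, p1=9, p2=4, p3=2) → (p0=11, p1=9, p2=3, p3=4)
step 6: fire t2:  (p0=11, p1=9, p2=3, p3=4) → (p0=14, p1=9, p2=2, p3=6)
step 7: fire t1:  (p0=14, p1=9, p2=2, p3=6) → (p0=13, p1=12, p2=3, p3=4)
step 8: fire t2:  (p0=13, p1=12, p2=3, p3=4) → (p0=16, p1=12, p2=2, p3=6)

(p0=16, p1=12, p2=2, p3=6)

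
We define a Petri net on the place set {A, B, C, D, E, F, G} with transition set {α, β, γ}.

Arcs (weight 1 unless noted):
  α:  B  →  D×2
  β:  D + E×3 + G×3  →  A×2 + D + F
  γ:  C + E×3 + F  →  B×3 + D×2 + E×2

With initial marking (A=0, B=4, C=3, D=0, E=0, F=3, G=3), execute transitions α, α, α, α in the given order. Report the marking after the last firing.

step 1: fire α:  (A=0, B=4, C=3, D=0, E=0, F=3, G=3) → (A=0, B=3, C=3, D=2, E=0, F=3, G=3)
step 2: fire α:  (A=0, B=3, C=3, D=2, E=0, F=3, G=3) → (A=0, B=2, C=3, D=4, E=0, F=3, G=3)
step 3: fire α:  (A=0, B=2, C=3, D=4, E=0, F=3, G=3) → (A=0, B=1, C=3, D=6, E=0, F=3, G=3)
step 4: fire α:  (A=0, B=1, C=3, D=6, E=0, F=3, G=3) → (A=0, B=0, C=3, D=8, E=0, F=3, G=3)

(A=0, B=0, C=3, D=8, E=0, F=3, G=3)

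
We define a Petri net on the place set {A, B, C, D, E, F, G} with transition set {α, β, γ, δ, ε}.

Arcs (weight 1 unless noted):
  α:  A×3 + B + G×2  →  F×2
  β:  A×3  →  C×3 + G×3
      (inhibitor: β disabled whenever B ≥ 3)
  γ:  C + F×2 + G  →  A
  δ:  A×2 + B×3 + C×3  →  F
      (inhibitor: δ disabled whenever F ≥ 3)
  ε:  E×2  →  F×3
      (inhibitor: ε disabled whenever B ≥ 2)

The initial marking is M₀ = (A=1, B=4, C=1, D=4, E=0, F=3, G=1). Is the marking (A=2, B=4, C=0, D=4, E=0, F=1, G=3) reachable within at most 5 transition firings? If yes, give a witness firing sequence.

NO — not reachable within 5 firings

depth 0: 1 marking
depth 1: 2 markings reached so far
depth 2: 2 markings reached so far
(frontier empty at depth 2; search complete)
target is not among the 2 markings reachable within 5 steps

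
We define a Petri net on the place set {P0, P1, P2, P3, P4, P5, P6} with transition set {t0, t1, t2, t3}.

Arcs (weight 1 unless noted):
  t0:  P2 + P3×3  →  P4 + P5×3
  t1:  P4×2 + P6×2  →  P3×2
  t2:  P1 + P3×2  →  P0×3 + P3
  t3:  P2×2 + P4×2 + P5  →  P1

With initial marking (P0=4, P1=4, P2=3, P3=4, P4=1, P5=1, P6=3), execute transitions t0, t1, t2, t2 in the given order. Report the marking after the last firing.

(P0=10, P1=2, P2=2, P3=1, P4=0, P5=4, P6=1)

step 1: fire t0:  (P0=4, P1=4, P2=3, P3=4, P4=1, P5=1, P6=3) → (P0=4, P1=4, P2=2, P3=1, P4=2, P5=4, P6=3)
step 2: fire t1:  (P0=4, P1=4, P2=2, P3=1, P4=2, P5=4, P6=3) → (P0=4, P1=4, P2=2, P3=3, P4=0, P5=4, P6=1)
step 3: fire t2:  (P0=4, P1=4, P2=2, P3=3, P4=0, P5=4, P6=1) → (P0=7, P1=3, P2=2, P3=2, P4=0, P5=4, P6=1)
step 4: fire t2:  (P0=7, P1=3, P2=2, P3=2, P4=0, P5=4, P6=1) → (P0=10, P1=2, P2=2, P3=1, P4=0, P5=4, P6=1)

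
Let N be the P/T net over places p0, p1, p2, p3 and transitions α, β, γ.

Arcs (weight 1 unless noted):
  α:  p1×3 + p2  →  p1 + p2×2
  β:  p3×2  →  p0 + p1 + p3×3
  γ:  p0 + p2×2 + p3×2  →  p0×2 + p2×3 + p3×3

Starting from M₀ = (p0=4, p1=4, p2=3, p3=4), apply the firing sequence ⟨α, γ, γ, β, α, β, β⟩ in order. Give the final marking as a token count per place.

(p0=9, p1=3, p2=7, p3=9)

step 1: fire α:  (p0=4, p1=4, p2=3, p3=4) → (p0=4, p1=2, p2=4, p3=4)
step 2: fire γ:  (p0=4, p1=2, p2=4, p3=4) → (p0=5, p1=2, p2=5, p3=5)
step 3: fire γ:  (p0=5, p1=2, p2=5, p3=5) → (p0=6, p1=2, p2=6, p3=6)
step 4: fire β:  (p0=6, p1=2, p2=6, p3=6) → (p0=7, p1=3, p2=6, p3=7)
step 5: fire α:  (p0=7, p1=3, p2=6, p3=7) → (p0=7, p1=1, p2=7, p3=7)
step 6: fire β:  (p0=7, p1=1, p2=7, p3=7) → (p0=8, p1=2, p2=7, p3=8)
step 7: fire β:  (p0=8, p1=2, p2=7, p3=8) → (p0=9, p1=3, p2=7, p3=9)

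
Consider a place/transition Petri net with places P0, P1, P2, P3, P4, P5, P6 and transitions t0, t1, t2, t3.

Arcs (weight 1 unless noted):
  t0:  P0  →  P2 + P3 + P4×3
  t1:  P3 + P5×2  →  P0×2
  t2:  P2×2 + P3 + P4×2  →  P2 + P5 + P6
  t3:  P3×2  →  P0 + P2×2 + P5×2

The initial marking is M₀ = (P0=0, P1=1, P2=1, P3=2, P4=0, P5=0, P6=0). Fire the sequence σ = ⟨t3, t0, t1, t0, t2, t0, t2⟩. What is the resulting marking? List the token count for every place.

step 1: fire t3:  (P0=0, P1=1, P2=1, P3=2, P4=0, P5=0, P6=0) → (P0=1, P1=1, P2=3, P3=0, P4=0, P5=2, P6=0)
step 2: fire t0:  (P0=1, P1=1, P2=3, P3=0, P4=0, P5=2, P6=0) → (P0=0, P1=1, P2=4, P3=1, P4=3, P5=2, P6=0)
step 3: fire t1:  (P0=0, P1=1, P2=4, P3=1, P4=3, P5=2, P6=0) → (P0=2, P1=1, P2=4, P3=0, P4=3, P5=0, P6=0)
step 4: fire t0:  (P0=2, P1=1, P2=4, P3=0, P4=3, P5=0, P6=0) → (P0=1, P1=1, P2=5, P3=1, P4=6, P5=0, P6=0)
step 5: fire t2:  (P0=1, P1=1, P2=5, P3=1, P4=6, P5=0, P6=0) → (P0=1, P1=1, P2=4, P3=0, P4=4, P5=1, P6=1)
step 6: fire t0:  (P0=1, P1=1, P2=4, P3=0, P4=4, P5=1, P6=1) → (P0=0, P1=1, P2=5, P3=1, P4=7, P5=1, P6=1)
step 7: fire t2:  (P0=0, P1=1, P2=5, P3=1, P4=7, P5=1, P6=1) → (P0=0, P1=1, P2=4, P3=0, P4=5, P5=2, P6=2)

(P0=0, P1=1, P2=4, P3=0, P4=5, P5=2, P6=2)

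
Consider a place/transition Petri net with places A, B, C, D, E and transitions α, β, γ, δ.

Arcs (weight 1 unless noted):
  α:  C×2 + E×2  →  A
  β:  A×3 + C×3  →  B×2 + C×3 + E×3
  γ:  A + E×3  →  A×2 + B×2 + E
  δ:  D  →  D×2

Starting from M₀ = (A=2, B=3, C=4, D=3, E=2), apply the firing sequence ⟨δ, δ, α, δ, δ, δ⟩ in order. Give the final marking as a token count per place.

(A=3, B=3, C=2, D=8, E=0)

step 1: fire δ:  (A=2, B=3, C=4, D=3, E=2) → (A=2, B=3, C=4, D=4, E=2)
step 2: fire δ:  (A=2, B=3, C=4, D=4, E=2) → (A=2, B=3, C=4, D=5, E=2)
step 3: fire α:  (A=2, B=3, C=4, D=5, E=2) → (A=3, B=3, C=2, D=5, E=0)
step 4: fire δ:  (A=3, B=3, C=2, D=5, E=0) → (A=3, B=3, C=2, D=6, E=0)
step 5: fire δ:  (A=3, B=3, C=2, D=6, E=0) → (A=3, B=3, C=2, D=7, E=0)
step 6: fire δ:  (A=3, B=3, C=2, D=7, E=0) → (A=3, B=3, C=2, D=8, E=0)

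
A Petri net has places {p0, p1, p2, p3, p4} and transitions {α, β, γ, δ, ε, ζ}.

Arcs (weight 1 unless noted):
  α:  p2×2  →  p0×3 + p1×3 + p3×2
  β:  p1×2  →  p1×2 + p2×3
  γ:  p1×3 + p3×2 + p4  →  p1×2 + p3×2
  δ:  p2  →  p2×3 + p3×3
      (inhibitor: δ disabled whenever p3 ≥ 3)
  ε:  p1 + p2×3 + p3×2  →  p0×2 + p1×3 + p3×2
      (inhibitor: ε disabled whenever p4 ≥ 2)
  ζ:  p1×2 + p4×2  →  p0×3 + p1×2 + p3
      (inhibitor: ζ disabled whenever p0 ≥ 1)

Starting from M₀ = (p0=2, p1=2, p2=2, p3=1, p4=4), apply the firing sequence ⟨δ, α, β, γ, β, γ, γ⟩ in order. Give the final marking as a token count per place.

(p0=5, p1=2, p2=8, p3=6, p4=1)

step 1: fire δ:  (p0=2, p1=2, p2=2, p3=1, p4=4) → (p0=2, p1=2, p2=4, p3=4, p4=4)
step 2: fire α:  (p0=2, p1=2, p2=4, p3=4, p4=4) → (p0=5, p1=5, p2=2, p3=6, p4=4)
step 3: fire β:  (p0=5, p1=5, p2=2, p3=6, p4=4) → (p0=5, p1=5, p2=5, p3=6, p4=4)
step 4: fire γ:  (p0=5, p1=5, p2=5, p3=6, p4=4) → (p0=5, p1=4, p2=5, p3=6, p4=3)
step 5: fire β:  (p0=5, p1=4, p2=5, p3=6, p4=3) → (p0=5, p1=4, p2=8, p3=6, p4=3)
step 6: fire γ:  (p0=5, p1=4, p2=8, p3=6, p4=3) → (p0=5, p1=3, p2=8, p3=6, p4=2)
step 7: fire γ:  (p0=5, p1=3, p2=8, p3=6, p4=2) → (p0=5, p1=2, p2=8, p3=6, p4=1)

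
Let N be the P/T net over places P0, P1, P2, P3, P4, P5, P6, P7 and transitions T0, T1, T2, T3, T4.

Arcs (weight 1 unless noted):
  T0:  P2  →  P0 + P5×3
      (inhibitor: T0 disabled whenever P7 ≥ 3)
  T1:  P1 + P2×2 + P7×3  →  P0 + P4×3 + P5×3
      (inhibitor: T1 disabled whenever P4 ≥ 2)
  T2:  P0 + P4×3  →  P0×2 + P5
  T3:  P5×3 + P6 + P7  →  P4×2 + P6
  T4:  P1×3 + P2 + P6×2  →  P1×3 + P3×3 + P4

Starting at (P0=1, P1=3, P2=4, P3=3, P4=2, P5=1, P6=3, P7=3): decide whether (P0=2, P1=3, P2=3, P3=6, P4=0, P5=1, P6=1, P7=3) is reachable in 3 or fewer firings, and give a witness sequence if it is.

depth 0: 1 marking
depth 1: 2 markings reached so far
depth 2: 3 markings reached so far
depth 3: 4 markings reached so far
target is not among the 4 markings reachable within 3 steps

NO — not reachable within 3 firings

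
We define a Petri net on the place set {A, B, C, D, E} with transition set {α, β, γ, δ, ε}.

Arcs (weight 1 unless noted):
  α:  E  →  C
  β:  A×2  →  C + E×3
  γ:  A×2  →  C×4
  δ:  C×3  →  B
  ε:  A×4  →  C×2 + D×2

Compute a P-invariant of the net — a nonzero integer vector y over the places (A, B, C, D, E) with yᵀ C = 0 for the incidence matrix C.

Incidence matrix C (rows=places, cols=transitions):
        α    β    γ    δ    ε
    A   0   -2   -2    0   -4
    B   0    0    0    1    0
    C   1    1    4   -3    2
    D   0    0    0    0    2
    E  -1    3    0    0    0

Candidate y = [2, 3, 1, 3, 1]; check y·C column-wise:
  col α: 2·0 + 3·0 + 1·1 + 3·0 + 1·-1 = 0
  col β: 2·-2 + 3·0 + 1·1 + 3·0 + 1·3 = 0
  col γ: 2·-2 + 3·0 + 1·4 + 3·0 + 1·0 = 0
  col δ: 2·0 + 3·1 + 1·-3 + 3·0 + 1·0 = 0
  col ε: 2·-4 + 3·0 + 1·2 + 3·2 + 1·0 = 0

y = (A:2, B:3, C:1, D:3, E:1)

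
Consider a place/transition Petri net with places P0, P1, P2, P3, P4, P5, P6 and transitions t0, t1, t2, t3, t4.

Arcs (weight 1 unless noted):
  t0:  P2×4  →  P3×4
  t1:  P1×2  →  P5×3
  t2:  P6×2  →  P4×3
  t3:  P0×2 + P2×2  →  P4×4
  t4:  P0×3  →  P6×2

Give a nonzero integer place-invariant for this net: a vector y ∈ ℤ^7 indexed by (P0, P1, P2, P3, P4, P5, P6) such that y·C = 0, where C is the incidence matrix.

y = (P0:0, P1:3, P2:0, P3:0, P4:0, P5:2, P6:0)

Incidence matrix C (rows=places, cols=transitions):
       t0   t1   t2   t3   t4
   P0   0    0    0   -2   -3
   P1   0   -2    0    0    0
   P2  -4    0    0   -2    0
   P3   4    0    0    0    0
   P4   0    0    3    4    0
   P5   0    3    0    0    0
   P6   0    0   -2    0    2

Candidate y = [0, 3, 0, 0, 0, 2, 0]; check y·C column-wise:
  col t0: 3·0 + 0·-4 + 0·4 + 2·0 = 0
  col t1: 3·-2 + 2·3 = 0
  col t2: 3·0 + 0·3 + 2·0 + 0·-2 = 0
  col t3: 0·-2 + 3·0 + 0·-2 + 0·4 + 2·0 = 0
  col t4: 0·-3 + 3·0 + 2·0 + 0·2 = 0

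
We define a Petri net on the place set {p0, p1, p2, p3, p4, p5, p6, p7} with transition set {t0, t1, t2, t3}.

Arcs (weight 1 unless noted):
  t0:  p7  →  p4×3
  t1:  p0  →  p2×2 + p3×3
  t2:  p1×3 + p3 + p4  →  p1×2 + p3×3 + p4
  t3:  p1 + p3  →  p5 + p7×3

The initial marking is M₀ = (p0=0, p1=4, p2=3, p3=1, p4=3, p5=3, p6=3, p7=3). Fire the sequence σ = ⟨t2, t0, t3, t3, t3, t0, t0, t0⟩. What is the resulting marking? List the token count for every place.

(p0=0, p1=0, p2=3, p3=0, p4=15, p5=6, p6=3, p7=8)

step 1: fire t2:  (p0=0, p1=4, p2=3, p3=1, p4=3, p5=3, p6=3, p7=3) → (p0=0, p1=3, p2=3, p3=3, p4=3, p5=3, p6=3, p7=3)
step 2: fire t0:  (p0=0, p1=3, p2=3, p3=3, p4=3, p5=3, p6=3, p7=3) → (p0=0, p1=3, p2=3, p3=3, p4=6, p5=3, p6=3, p7=2)
step 3: fire t3:  (p0=0, p1=3, p2=3, p3=3, p4=6, p5=3, p6=3, p7=2) → (p0=0, p1=2, p2=3, p3=2, p4=6, p5=4, p6=3, p7=5)
step 4: fire t3:  (p0=0, p1=2, p2=3, p3=2, p4=6, p5=4, p6=3, p7=5) → (p0=0, p1=1, p2=3, p3=1, p4=6, p5=5, p6=3, p7=8)
step 5: fire t3:  (p0=0, p1=1, p2=3, p3=1, p4=6, p5=5, p6=3, p7=8) → (p0=0, p1=0, p2=3, p3=0, p4=6, p5=6, p6=3, p7=11)
step 6: fire t0:  (p0=0, p1=0, p2=3, p3=0, p4=6, p5=6, p6=3, p7=11) → (p0=0, p1=0, p2=3, p3=0, p4=9, p5=6, p6=3, p7=10)
step 7: fire t0:  (p0=0, p1=0, p2=3, p3=0, p4=9, p5=6, p6=3, p7=10) → (p0=0, p1=0, p2=3, p3=0, p4=12, p5=6, p6=3, p7=9)
step 8: fire t0:  (p0=0, p1=0, p2=3, p3=0, p4=12, p5=6, p6=3, p7=9) → (p0=0, p1=0, p2=3, p3=0, p4=15, p5=6, p6=3, p7=8)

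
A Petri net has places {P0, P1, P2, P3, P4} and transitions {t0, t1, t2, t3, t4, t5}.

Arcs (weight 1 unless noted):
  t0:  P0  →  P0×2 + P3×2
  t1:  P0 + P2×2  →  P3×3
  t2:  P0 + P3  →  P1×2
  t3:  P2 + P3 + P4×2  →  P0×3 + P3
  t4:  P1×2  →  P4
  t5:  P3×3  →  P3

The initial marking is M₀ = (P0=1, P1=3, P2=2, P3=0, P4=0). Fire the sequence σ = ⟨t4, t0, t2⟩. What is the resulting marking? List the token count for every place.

(P0=1, P1=3, P2=2, P3=1, P4=1)

step 1: fire t4:  (P0=1, P1=3, P2=2, P3=0, P4=0) → (P0=1, P1=1, P2=2, P3=0, P4=1)
step 2: fire t0:  (P0=1, P1=1, P2=2, P3=0, P4=1) → (P0=2, P1=1, P2=2, P3=2, P4=1)
step 3: fire t2:  (P0=2, P1=1, P2=2, P3=2, P4=1) → (P0=1, P1=3, P2=2, P3=1, P4=1)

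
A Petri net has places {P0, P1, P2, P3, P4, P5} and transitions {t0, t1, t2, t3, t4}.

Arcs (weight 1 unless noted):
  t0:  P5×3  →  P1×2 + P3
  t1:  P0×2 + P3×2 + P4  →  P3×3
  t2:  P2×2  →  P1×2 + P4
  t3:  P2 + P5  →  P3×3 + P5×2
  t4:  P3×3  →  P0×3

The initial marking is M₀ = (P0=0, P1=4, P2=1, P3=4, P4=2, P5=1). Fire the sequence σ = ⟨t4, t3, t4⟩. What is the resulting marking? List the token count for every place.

(P0=6, P1=4, P2=0, P3=1, P4=2, P5=2)

step 1: fire t4:  (P0=0, P1=4, P2=1, P3=4, P4=2, P5=1) → (P0=3, P1=4, P2=1, P3=1, P4=2, P5=1)
step 2: fire t3:  (P0=3, P1=4, P2=1, P3=1, P4=2, P5=1) → (P0=3, P1=4, P2=0, P3=4, P4=2, P5=2)
step 3: fire t4:  (P0=3, P1=4, P2=0, P3=4, P4=2, P5=2) → (P0=6, P1=4, P2=0, P3=1, P4=2, P5=2)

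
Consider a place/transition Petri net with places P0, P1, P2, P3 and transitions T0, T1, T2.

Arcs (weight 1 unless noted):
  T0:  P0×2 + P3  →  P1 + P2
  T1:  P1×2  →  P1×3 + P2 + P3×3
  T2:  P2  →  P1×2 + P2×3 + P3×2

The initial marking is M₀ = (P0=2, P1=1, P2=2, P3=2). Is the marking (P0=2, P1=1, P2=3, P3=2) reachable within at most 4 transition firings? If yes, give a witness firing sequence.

NO — not reachable within 4 firings

depth 0: 1 marking
depth 1: 3 markings reached so far
depth 2: 7 markings reached so far
depth 3: 13 markings reached so far
depth 4: 21 markings reached so far
target is not among the 21 markings reachable within 4 steps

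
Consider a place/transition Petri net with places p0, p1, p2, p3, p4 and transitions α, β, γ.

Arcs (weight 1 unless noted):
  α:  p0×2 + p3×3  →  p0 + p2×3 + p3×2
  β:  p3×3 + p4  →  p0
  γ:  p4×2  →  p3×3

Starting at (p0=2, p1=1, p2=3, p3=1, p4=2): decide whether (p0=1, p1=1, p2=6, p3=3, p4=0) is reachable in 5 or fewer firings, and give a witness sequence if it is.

step 1: fire γ:  (p0=2, p1=1, p2=3, p3=1, p4=2) → (p0=2, p1=1, p2=3, p3=4, p4=0)
step 2: fire α:  (p0=2, p1=1, p2=3, p3=4, p4=0) → (p0=1, p1=1, p2=6, p3=3, p4=0)

YES — reachable via ⟨γ, α⟩ (2 firings)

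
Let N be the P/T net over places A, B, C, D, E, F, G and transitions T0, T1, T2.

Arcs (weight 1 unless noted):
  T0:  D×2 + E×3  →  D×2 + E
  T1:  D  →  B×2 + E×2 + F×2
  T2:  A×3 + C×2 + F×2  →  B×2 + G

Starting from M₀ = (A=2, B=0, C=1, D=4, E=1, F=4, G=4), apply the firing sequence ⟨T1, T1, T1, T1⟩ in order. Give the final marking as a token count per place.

step 1: fire T1:  (A=2, B=0, C=1, D=4, E=1, F=4, G=4) → (A=2, B=2, C=1, D=3, E=3, F=6, G=4)
step 2: fire T1:  (A=2, B=2, C=1, D=3, E=3, F=6, G=4) → (A=2, B=4, C=1, D=2, E=5, F=8, G=4)
step 3: fire T1:  (A=2, B=4, C=1, D=2, E=5, F=8, G=4) → (A=2, B=6, C=1, D=1, E=7, F=10, G=4)
step 4: fire T1:  (A=2, B=6, C=1, D=1, E=7, F=10, G=4) → (A=2, B=8, C=1, D=0, E=9, F=12, G=4)

(A=2, B=8, C=1, D=0, E=9, F=12, G=4)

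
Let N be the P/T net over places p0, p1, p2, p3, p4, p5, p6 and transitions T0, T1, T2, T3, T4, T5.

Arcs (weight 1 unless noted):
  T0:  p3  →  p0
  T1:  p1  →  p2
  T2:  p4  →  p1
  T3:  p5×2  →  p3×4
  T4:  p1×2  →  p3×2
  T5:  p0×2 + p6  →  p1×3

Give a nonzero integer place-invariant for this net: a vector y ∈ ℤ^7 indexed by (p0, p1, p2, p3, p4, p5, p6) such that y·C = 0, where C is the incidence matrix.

Incidence matrix C (rows=places, cols=transitions):
       T0   T1   T2   T3   T4   T5
   p0   1    0    0    0    0   -2
   p1   0   -1    1    0   -2    3
   p2   0    1    0    0    0    0
   p3  -1    0    0    4    2    0
   p4   0    0   -1    0    0    0
   p5   0    0    0   -2    0    0
   p6   0    0    0    0    0   -1

Candidate y = [1, 1, 1, 1, 1, 2, 1]; check y·C column-wise:
  col T0: 1·1 + 1·0 + 1·0 + 1·-1 + 1·0 + 2·0 + 1·0 = 0
  col T1: 1·0 + 1·-1 + 1·1 + 1·0 + 1·0 + 2·0 + 1·0 = 0
  col T2: 1·0 + 1·1 + 1·0 + 1·0 + 1·-1 + 2·0 + 1·0 = 0
  col T3: 1·0 + 1·0 + 1·0 + 1·4 + 1·0 + 2·-2 + 1·0 = 0
  col T4: 1·0 + 1·-2 + 1·0 + 1·2 + 1·0 + 2·0 + 1·0 = 0
  col T5: 1·-2 + 1·3 + 1·0 + 1·0 + 1·0 + 2·0 + 1·-1 = 0

y = (p0:1, p1:1, p2:1, p3:1, p4:1, p5:2, p6:1)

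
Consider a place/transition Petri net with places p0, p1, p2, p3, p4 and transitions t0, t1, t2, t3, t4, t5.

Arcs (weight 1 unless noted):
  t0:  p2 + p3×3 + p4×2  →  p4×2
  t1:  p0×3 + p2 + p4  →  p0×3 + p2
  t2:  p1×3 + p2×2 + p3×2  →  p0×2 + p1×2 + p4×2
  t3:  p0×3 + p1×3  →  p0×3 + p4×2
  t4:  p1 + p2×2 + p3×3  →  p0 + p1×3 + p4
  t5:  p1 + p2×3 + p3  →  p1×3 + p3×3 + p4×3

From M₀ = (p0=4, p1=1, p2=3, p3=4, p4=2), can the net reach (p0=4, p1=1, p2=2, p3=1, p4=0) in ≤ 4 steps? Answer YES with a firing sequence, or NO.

step 1: fire t0:  (p0=4, p1=1, p2=3, p3=4, p4=2) → (p0=4, p1=1, p2=2, p3=1, p4=2)
step 2: fire t1:  (p0=4, p1=1, p2=2, p3=1, p4=2) → (p0=4, p1=1, p2=2, p3=1, p4=1)
step 3: fire t1:  (p0=4, p1=1, p2=2, p3=1, p4=1) → (p0=4, p1=1, p2=2, p3=1, p4=0)

YES — reachable via ⟨t0, t1, t1⟩ (3 firings)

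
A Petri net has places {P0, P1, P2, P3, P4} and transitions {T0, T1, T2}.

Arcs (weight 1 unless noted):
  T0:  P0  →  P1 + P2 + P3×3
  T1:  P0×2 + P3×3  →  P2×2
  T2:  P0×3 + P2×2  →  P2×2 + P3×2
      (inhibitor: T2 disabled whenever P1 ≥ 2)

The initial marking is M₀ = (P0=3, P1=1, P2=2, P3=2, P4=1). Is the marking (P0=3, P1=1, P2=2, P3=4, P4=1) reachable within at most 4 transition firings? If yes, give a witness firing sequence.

NO — not reachable within 4 firings

depth 0: 1 marking
depth 1: 3 markings reached so far
depth 2: 5 markings reached so far
depth 3: 6 markings reached so far
depth 4: 6 markings reached so far
(frontier empty at depth 4; search complete)
target is not among the 6 markings reachable within 4 steps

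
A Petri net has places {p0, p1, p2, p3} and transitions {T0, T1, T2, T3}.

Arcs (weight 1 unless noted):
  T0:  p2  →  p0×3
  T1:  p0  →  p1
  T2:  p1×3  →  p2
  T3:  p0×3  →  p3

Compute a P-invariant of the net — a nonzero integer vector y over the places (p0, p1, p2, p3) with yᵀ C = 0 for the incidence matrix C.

Incidence matrix C (rows=places, cols=transitions):
       T0   T1   T2   T3
   p0   3   -1    0   -3
   p1   0    1   -3    0
   p2  -1    0    1    0
   p3   0    0    0    1

Candidate y = [1, 1, 3, 3]; check y·C column-wise:
  col T0: 1·3 + 1·0 + 3·-1 + 3·0 = 0
  col T1: 1·-1 + 1·1 + 3·0 + 3·0 = 0
  col T2: 1·0 + 1·-3 + 3·1 + 3·0 = 0
  col T3: 1·-3 + 1·0 + 3·0 + 3·1 = 0

y = (p0:1, p1:1, p2:3, p3:3)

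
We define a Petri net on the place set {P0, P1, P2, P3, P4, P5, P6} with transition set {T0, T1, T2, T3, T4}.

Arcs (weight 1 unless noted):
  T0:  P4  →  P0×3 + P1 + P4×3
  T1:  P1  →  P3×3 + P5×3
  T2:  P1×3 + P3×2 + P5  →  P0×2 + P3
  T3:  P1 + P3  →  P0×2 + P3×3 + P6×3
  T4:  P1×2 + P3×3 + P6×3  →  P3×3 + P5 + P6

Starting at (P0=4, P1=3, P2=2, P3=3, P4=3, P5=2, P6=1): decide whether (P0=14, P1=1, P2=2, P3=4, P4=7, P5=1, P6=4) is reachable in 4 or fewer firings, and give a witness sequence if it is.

YES — reachable via ⟨T0, T0, T2, T3⟩ (4 firings)

step 1: fire T0:  (P0=4, P1=3, P2=2, P3=3, P4=3, P5=2, P6=1) → (P0=7, P1=4, P2=2, P3=3, P4=5, P5=2, P6=1)
step 2: fire T0:  (P0=7, P1=4, P2=2, P3=3, P4=5, P5=2, P6=1) → (P0=10, P1=5, P2=2, P3=3, P4=7, P5=2, P6=1)
step 3: fire T2:  (P0=10, P1=5, P2=2, P3=3, P4=7, P5=2, P6=1) → (P0=12, P1=2, P2=2, P3=2, P4=7, P5=1, P6=1)
step 4: fire T3:  (P0=12, P1=2, P2=2, P3=2, P4=7, P5=1, P6=1) → (P0=14, P1=1, P2=2, P3=4, P4=7, P5=1, P6=4)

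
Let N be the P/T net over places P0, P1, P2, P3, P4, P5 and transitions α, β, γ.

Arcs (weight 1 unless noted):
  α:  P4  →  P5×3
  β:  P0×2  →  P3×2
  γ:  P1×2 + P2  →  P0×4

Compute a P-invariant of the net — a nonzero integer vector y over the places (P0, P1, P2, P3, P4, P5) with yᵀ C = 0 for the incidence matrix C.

y = (P0:0, P1:1, P2:-2, P3:0, P4:0, P5:0)

Incidence matrix C (rows=places, cols=transitions):
        α    β    γ
   P0   0   -2    4
   P1   0    0   -2
   P2   0    0   -1
   P3   0    2    0
   P4  -1    0    0
   P5   3    0    0

Candidate y = [0, 1, -2, 0, 0, 0]; check y·C column-wise:
  col α: 1·0 + -2·0 + 0·-1 + 0·3 = 0
  col β: 0·-2 + 1·0 + -2·0 + 0·2 = 0
  col γ: 0·4 + 1·-2 + -2·-1 = 0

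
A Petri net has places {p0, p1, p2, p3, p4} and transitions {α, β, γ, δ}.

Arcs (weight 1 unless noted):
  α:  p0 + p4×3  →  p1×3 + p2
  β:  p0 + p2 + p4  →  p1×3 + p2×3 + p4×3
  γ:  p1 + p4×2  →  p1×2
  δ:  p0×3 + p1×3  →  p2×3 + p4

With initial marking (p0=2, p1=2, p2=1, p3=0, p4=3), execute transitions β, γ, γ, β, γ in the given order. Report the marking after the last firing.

(p0=0, p1=11, p2=5, p3=0, p4=1)

step 1: fire β:  (p0=2, p1=2, p2=1, p3=0, p4=3) → (p0=1, p1=5, p2=3, p3=0, p4=5)
step 2: fire γ:  (p0=1, p1=5, p2=3, p3=0, p4=5) → (p0=1, p1=6, p2=3, p3=0, p4=3)
step 3: fire γ:  (p0=1, p1=6, p2=3, p3=0, p4=3) → (p0=1, p1=7, p2=3, p3=0, p4=1)
step 4: fire β:  (p0=1, p1=7, p2=3, p3=0, p4=1) → (p0=0, p1=10, p2=5, p3=0, p4=3)
step 5: fire γ:  (p0=0, p1=10, p2=5, p3=0, p4=3) → (p0=0, p1=11, p2=5, p3=0, p4=1)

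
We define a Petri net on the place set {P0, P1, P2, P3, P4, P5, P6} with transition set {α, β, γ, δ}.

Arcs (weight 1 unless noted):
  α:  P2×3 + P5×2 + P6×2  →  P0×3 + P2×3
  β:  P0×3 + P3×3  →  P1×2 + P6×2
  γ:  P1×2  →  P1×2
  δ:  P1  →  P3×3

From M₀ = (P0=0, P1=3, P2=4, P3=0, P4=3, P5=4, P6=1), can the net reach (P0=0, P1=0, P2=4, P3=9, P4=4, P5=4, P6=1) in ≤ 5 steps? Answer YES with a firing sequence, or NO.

depth 0: 1 marking
depth 1: 2 markings reached so far
depth 2: 3 markings reached so far
depth 3: 4 markings reached so far
depth 4: 4 markings reached so far
(frontier empty at depth 4; search complete)
target is not among the 4 markings reachable within 5 steps

NO — not reachable within 5 firings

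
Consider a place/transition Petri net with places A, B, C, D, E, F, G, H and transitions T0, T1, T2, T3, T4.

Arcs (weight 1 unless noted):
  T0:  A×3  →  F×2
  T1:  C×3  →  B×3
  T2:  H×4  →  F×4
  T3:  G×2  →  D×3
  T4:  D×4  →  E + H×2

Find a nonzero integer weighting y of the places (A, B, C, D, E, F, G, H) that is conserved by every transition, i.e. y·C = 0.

Incidence matrix C (rows=places, cols=transitions):
       T0   T1   T2   T3   T4
    A  -3    0    0    0    0
    B   0    3    0    0    0
    C   0   -3    0    0    0
    D   0    0    0    3   -4
    E   0    0    0    0    1
    F   2    0    4    0    0
    G   0    0    0   -2    0
    H   0    0   -4    0    2

Candidate y = [0, 1, 1, 0, 0, 0, 0, 0]; check y·C column-wise:
  col T0: 0·-3 + 1·0 + 1·0 + 0·2 = 0
  col T1: 1·3 + 1·-3 = 0
  col T2: 1·0 + 1·0 + 0·4 + 0·-4 = 0
  col T3: 1·0 + 1·0 + 0·3 + 0·-2 = 0
  col T4: 1·0 + 1·0 + 0·-4 + 0·1 + 0·2 = 0

y = (A:0, B:1, C:1, D:0, E:0, F:0, G:0, H:0)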